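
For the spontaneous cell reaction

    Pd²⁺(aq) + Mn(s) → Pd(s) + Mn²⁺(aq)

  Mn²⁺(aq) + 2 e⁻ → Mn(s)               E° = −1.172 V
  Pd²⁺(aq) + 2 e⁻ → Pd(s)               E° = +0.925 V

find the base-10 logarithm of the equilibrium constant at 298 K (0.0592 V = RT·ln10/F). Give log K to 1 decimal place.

log K = 70.8

The Pd²⁺/Pd couple is reduced (cathode); E°cell = +0.925 − (−1.172) = +2.097 V with n = 2.
At equilibrium E = 0, so log K = nE°cell / 0.0592 = (2)(+2.097) / 0.0592 = 70.8.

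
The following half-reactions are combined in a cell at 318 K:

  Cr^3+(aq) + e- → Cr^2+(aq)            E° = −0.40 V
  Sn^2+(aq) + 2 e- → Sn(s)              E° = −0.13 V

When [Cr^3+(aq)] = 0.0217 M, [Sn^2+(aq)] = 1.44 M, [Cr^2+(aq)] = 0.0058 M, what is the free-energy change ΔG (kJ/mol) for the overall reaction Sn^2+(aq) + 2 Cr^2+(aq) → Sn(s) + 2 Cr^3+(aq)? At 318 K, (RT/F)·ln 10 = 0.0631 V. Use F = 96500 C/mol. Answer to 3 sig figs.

−46.1 kJ/mol

The standard cell potential is −0.13 − (−0.40) = +0.27 V, with n = 2 electrons in the balanced equation.
Here Q = [Cr^3+(aq)]^2 / ([Sn^2+(aq)]·[Cr^2+(aq)]^2) = 9.72 (log Q = 0.988), giving E = +0.27 − (0.0631/2)·(0.988) = +0.2388 V.
Then ΔG = −nFE = −2 × 96500 × +0.2388 J/mol = −46.1 kJ/mol.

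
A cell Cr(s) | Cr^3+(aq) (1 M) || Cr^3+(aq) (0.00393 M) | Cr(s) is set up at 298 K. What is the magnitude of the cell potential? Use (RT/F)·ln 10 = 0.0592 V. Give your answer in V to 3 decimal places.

0.047 V

For a concentration cell E°cell = 0, since both electrodes use the same couple.
The compartment with the higher Cr^3+(aq) concentration (1 M) acts as the cathode; ions are reduced there and produced at the dilute (0.00393 M) anode.
With n = 3, Ecell = −(0.0592/3)·log([dilute]/[conc]) = −(0.0592/3)·log(0.00393/1) = +0.047 V.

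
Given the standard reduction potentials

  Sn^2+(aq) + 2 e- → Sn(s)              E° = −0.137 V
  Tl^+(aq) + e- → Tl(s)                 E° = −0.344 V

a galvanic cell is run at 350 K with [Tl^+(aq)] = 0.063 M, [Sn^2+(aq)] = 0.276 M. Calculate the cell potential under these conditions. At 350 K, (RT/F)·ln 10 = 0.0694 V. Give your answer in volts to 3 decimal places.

+0.271 V

The Sn²⁺/Sn couple has the more positive E°, so it is the cathode; Tl⁺/Tl is the anode.
E°cell = −0.137 − (−0.344) = +0.207 V, with n = 2 electrons transferred.
For the overall reaction Sn^2+(aq) + 2 Tl(s) → Sn(s) + 2 Tl^+(aq), Q = [Tl^+(aq)]^2 / [Sn^2+(aq)] = 0.0144, giving log Q = −1.842.
By the Nernst equation, E = +0.207 − (0.0694/2)·(−1.842) = +0.271 V.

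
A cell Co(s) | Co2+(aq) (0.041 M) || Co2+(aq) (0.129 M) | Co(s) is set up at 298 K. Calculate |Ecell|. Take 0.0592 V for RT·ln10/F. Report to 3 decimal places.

For a concentration cell E°cell = 0, since both electrodes use the same couple.
The compartment with the higher Co2+(aq) concentration (0.129 M) acts as the cathode; ions are reduced there and produced at the dilute (0.041 M) anode.
With n = 2, Ecell = −(0.0592/2)·log([dilute]/[conc]) = −(0.0592/2)·log(0.041/0.129) = +0.015 V.

0.015 V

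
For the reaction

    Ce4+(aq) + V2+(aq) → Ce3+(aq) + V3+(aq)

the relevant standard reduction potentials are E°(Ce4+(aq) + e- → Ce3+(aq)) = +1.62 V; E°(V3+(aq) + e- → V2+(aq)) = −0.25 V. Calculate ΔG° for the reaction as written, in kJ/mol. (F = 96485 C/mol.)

In the reaction as written Ce4+(aq) is reduced, so the Ce⁴⁺/Ce³⁺ couple is the cathode and V³⁺/V²⁺ is the anode.
E°cell = +1.62 − (−0.25) = +1.87 V; balancing electrons gives n = 1.
ΔG° = −nFE°cell = −(1)(96485)(+1.87) J/mol = −180 kJ/mol.

−180 kJ/mol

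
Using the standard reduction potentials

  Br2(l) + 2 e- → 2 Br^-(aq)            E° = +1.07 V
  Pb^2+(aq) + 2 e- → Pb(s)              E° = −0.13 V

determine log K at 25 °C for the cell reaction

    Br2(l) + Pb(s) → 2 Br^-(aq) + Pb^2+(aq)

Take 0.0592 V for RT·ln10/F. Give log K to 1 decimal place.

log K = 40.5

The Br₂/Br⁻ couple is reduced (cathode); E°cell = +1.07 − (−0.13) = +1.20 V with n = 2.
At equilibrium E = 0, so log K = nE°cell / 0.0592 = (2)(+1.20) / 0.0592 = 40.5.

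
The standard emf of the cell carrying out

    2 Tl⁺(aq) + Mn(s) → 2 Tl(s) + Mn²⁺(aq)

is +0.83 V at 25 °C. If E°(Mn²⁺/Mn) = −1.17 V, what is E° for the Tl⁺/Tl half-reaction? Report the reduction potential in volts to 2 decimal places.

In the reaction as written the Tl⁺/Tl couple is reduced (cathode) and Mn²⁺/Mn is oxidized (anode), so E°cell = E°(Tl⁺/Tl) − E°(Mn²⁺/Mn).
E°(Tl⁺/Tl) = E°cell + E°(anode) = +0.83 + (−1.17) = −0.34 V.

−0.34 V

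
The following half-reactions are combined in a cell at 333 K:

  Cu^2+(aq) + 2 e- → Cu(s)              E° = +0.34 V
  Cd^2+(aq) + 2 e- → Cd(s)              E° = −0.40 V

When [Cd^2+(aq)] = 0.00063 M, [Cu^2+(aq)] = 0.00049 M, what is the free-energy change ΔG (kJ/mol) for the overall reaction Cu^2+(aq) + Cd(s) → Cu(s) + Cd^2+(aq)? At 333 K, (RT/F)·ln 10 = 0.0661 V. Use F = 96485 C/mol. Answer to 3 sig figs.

With Cu²⁺/Cu reduced at the cathode, E°cell = +0.34 − (−0.40) = +0.74 V and n = 2.
The reaction quotient is [Cd^2+(aq)] / [Cu^2+(aq)] = 1.29; by Nernst, E = +0.74 − (0.0661/2)(0.109) = +0.7364 V.
ΔG = −nFE = −(2)(96485)(+0.7364) J/mol = −142 kJ/mol.

−142 kJ/mol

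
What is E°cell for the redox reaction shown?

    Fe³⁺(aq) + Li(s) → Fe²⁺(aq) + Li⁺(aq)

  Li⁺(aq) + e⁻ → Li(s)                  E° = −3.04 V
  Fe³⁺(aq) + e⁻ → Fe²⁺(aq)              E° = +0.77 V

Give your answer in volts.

+3.81 V

Fe³⁺(aq) gains electrons, so the Fe³⁺/Fe²⁺ couple is the cathode; the Li⁺/Li couple is the anode.
E°cell = E°(cathode) − E°(anode) = +0.77 − (−3.04) = +3.81 V.
The positive value indicates the reaction is spontaneous as written.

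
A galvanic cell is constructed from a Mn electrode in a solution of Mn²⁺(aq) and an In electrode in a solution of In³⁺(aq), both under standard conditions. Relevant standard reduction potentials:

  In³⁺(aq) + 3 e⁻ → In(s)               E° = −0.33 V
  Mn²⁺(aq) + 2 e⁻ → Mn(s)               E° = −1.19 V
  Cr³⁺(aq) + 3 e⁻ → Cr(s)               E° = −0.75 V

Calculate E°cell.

Of the two couples in this cell, the one with the more positive reduction potential is reduced at the cathode: here that is In³⁺/In (−0.33 V); Mn²⁺/Mn (−1.19 V) is the anode.
E°cell = E°(cathode) − E°(anode) = −0.33 − (−1.19) = +0.86 V.

+0.86 V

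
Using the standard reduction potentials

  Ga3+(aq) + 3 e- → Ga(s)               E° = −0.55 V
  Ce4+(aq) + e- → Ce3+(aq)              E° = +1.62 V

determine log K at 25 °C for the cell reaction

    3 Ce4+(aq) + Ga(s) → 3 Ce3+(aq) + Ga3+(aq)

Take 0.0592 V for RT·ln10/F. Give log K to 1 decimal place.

The Ce⁴⁺/Ce³⁺ couple is reduced (cathode); E°cell = +1.62 − (−0.55) = +2.17 V with n = 3.
At equilibrium E = 0, so log K = nE°cell / 0.0592 = (3)(+2.17) / 0.0592 = 110.0.

log K = 110.0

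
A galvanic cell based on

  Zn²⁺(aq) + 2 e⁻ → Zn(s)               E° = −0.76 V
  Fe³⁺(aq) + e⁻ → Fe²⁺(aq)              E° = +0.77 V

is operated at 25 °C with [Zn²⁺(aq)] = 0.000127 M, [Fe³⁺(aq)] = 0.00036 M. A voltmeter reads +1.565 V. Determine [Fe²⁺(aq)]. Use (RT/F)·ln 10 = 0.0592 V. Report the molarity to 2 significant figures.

0.0082 M

Fe³⁺/Fe²⁺ is the cathode (higher E°); E°cell = +0.77 − (−0.76) = +1.53 V with n = 2.
Since E = E° − (0.0592/n)·log Q, log Q = n(E° − E)/0.0592 = −1.182.
Balancing electrons gives 2 Fe³⁺(aq) + Zn(s) → 2 Fe²⁺(aq) + Zn²⁺(aq); thus Q = ([Fe²⁺(aq)]^2·[Zn²⁺(aq)]) / [Fe³⁺(aq)]^2.
Substituting the known concentrations and solving, log [Fe²⁺(aq)] = −2.087 and [Fe²⁺(aq)] = 0.0082 M.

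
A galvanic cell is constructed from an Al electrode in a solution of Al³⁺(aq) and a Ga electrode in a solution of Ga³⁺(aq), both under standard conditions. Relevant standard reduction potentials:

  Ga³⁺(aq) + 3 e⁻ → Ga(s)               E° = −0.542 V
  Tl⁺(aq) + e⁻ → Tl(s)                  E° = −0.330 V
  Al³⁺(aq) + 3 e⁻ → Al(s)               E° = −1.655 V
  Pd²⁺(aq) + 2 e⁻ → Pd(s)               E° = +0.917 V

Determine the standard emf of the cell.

The Ga³⁺/Ga couple has the higher E°, so Ga ion is reduced (cathode) and Al is oxidized (anode).
E°cell = E°(cathode) − E°(anode) = −0.542 − (−1.655) = +1.113 V.

+1.113 V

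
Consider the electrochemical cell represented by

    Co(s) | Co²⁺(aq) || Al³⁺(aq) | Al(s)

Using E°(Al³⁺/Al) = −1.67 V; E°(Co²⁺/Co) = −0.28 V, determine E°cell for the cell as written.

By convention the left-hand electrode in cell notation is the anode (oxidation) and the right-hand electrode is the cathode (reduction).
E°cell = E°(right) − E°(left) = −1.67 − (−0.28) = −1.39 V.
The negative sign shows that, as written, the cell would require an external voltage to drive the reaction.

−1.39 V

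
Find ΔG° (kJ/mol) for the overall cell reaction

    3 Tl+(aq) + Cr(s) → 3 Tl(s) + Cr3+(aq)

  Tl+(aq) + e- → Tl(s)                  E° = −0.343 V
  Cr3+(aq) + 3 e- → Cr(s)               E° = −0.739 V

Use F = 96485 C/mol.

−115 kJ/mol

In the reaction as written Tl+(aq) is reduced, so the Tl⁺/Tl couple is the cathode and Cr³⁺/Cr is the anode.
E°cell = −0.343 − (−0.739) = +0.396 V; balancing electrons gives n = 3.
ΔG° = −nFE°cell = −(3)(96485)(+0.396) J/mol = −115 kJ/mol.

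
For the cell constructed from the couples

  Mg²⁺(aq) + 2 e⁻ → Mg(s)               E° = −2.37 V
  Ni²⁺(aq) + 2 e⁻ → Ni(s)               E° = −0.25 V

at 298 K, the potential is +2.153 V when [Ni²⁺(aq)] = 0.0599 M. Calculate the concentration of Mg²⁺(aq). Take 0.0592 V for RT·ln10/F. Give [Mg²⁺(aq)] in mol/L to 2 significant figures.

Ni²⁺/Ni is the cathode (higher E°); E°cell = −0.25 − (−2.37) = +2.12 V with n = 2.
Rearranging E = E° − (0.0592/n)·log Q gives log Q = 2(+2.12 − (+2.153))/0.0592 = −1.115.
Balancing electrons gives Ni²⁺(aq) + Mg(s) → Ni(s) + Mg²⁺(aq); thus Q = [Mg²⁺(aq)] / [Ni²⁺(aq)].
Isolating [Mg²⁺(aq)] in Q = 10^{−1.115} yields log [Mg²⁺(aq)] = −2.338, i.e. 0.0046 M.

0.0046 M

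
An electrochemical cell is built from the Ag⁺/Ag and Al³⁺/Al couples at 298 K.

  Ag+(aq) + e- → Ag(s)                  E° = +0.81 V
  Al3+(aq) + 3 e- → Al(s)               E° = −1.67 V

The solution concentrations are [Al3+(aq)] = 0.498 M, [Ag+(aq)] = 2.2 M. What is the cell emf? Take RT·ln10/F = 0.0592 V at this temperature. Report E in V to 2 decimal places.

Since E°(Ag⁺/Ag) > E°(Al³⁺/Al), Ag⁺/Ag serves as the cathode.
The standard potential is +0.81 − (−1.67) = +2.48 V and the balanced reaction transfers n = 3 electrons.
Balancing gives 3 Ag+(aq) + Al(s) → 3 Ag(s) + Al3+(aq); hence Q = [Al3+(aq)] / [Ag+(aq)]^3 = 0.0468 (log Q = −1.330).
By the Nernst equation, E = +2.48 − (0.0592/3)·(−1.330) = +2.51 V.

+2.51 V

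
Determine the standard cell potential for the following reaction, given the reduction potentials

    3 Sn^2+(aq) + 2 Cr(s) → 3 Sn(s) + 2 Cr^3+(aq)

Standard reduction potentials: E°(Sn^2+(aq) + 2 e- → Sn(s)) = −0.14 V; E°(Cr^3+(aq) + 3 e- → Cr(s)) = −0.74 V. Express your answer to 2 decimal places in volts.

Sn^2+(aq) gains electrons, so the Sn²⁺/Sn couple is the cathode; the Cr³⁺/Cr couple is the anode.
E°cell = E°(cathode) − E°(anode) = −0.14 − (−0.74) = +0.60 V.

+0.60 V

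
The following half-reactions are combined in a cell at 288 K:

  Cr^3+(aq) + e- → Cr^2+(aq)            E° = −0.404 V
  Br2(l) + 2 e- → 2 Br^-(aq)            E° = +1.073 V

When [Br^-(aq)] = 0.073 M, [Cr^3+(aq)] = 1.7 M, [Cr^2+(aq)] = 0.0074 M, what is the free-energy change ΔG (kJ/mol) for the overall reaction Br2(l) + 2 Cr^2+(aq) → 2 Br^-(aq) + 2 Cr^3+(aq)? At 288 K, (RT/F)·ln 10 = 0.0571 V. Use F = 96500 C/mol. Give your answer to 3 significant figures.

The standard cell potential is +1.073 − (−0.404) = +1.477 V, with n = 2 electrons in the balanced equation.
The reaction quotient is ([Br^-(aq)]^2·[Cr^3+(aq)]^2) / [Cr^2+(aq)]^2 = 281; by Nernst, E = +1.477 − (0.0571/2)(2.449) = +1.4071 V.
ΔG = −nFE = −(2)(96500)(+1.4071) J/mol = −272 kJ/mol.

−272 kJ/mol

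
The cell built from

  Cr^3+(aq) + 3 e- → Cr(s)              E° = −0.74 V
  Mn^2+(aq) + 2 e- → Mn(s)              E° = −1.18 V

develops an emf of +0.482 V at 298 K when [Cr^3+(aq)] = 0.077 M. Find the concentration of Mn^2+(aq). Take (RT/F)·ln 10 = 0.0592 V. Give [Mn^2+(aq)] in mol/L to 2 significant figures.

0.0069 M

With Cr³⁺/Cr at the cathode and Mn²⁺/Mn at the anode, E°cell = −0.74 − (−1.18) = +0.44 V (n = 6).
Since E = E° − (0.0592/n)·log Q, log Q = n(E° − E)/0.0592 = −4.257.
The balanced reaction is 2 Cr^3+(aq) + 3 Mn(s) → 2 Cr(s) + 3 Mn^2+(aq), so Q = [Mn^2+(aq)]^3 / [Cr^3+(aq)]^2.
Substituting the known concentrations and solving, log [Mn^2+(aq)] = −2.161 and [Mn^2+(aq)] = 0.0069 M.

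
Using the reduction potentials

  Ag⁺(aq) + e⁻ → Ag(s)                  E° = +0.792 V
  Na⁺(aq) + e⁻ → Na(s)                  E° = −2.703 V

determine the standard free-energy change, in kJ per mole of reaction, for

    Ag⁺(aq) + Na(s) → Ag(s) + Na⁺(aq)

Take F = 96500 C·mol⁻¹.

−337 kJ/mol

In the reaction as written Ag⁺(aq) is reduced, so the Ag⁺/Ag couple is the cathode and Na⁺/Na is the anode.
E°cell = +0.792 − (−2.703) = +3.495 V; balancing electrons gives n = 1.
ΔG° = −nFE°cell = −(1)(96500)(+3.495) J/mol = −337 kJ/mol.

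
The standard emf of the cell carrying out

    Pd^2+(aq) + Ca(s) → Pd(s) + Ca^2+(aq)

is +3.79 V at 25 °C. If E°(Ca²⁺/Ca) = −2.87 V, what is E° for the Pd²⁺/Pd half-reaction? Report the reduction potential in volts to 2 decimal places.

+0.92 V

In the reaction as written the Pd²⁺/Pd couple is reduced (cathode) and Ca²⁺/Ca is oxidized (anode), so E°cell = E°(Pd²⁺/Pd) − E°(Ca²⁺/Ca).
E°(Pd²⁺/Pd) = E°cell + E°(anode) = +3.79 + (−2.87) = +0.92 V.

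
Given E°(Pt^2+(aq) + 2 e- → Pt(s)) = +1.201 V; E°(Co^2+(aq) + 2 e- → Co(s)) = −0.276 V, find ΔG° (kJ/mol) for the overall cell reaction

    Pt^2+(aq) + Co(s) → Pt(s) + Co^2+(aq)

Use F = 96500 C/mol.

−285 kJ/mol

In the reaction as written Pt^2+(aq) is reduced, so the Pt²⁺/Pt couple is the cathode and Co²⁺/Co is the anode.
E°cell = +1.201 − (−0.276) = +1.477 V; balancing electrons gives n = 2.
ΔG° = −nFE°cell = −(2)(96500)(+1.477) J/mol = −285 kJ/mol.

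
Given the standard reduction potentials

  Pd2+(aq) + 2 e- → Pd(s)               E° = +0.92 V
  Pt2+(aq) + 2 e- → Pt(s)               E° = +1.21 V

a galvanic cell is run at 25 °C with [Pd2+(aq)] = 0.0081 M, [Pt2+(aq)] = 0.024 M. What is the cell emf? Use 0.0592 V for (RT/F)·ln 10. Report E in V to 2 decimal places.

Pt²⁺/Pt is reduced (cathode, E° = +1.21 V) and Pd²⁺/Pd is oxidized (anode).
E°cell = E°cat − E°an = +1.21 − (+0.92) = +0.29 V; n = 2.
For the overall reaction Pt2+(aq) + Pd(s) → Pt(s) + Pd2+(aq), Q = [Pd2+(aq)] / [Pt2+(aq)] = 0.337, giving log Q = −0.472.
By the Nernst equation, E = +0.29 − (0.0592/2)·(−0.472) = +0.30 V.

+0.30 V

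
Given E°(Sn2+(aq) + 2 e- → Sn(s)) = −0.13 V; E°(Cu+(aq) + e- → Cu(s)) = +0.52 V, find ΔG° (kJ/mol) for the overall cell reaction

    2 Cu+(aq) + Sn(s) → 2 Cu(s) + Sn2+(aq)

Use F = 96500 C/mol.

In the reaction as written Cu+(aq) is reduced, so the Cu⁺/Cu couple is the cathode and Sn²⁺/Sn is the anode.
E°cell = +0.52 − (−0.13) = +0.65 V; balancing electrons gives n = 2.
ΔG° = −nFE°cell = −(2)(96500)(+0.65) J/mol = −125 kJ/mol.

−125 kJ/mol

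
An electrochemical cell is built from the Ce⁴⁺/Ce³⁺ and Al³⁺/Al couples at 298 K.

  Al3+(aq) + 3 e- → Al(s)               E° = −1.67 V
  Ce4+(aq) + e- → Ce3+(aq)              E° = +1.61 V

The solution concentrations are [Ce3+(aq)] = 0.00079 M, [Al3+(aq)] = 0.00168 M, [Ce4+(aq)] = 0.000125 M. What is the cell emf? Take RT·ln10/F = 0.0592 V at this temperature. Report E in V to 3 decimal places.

The Ce⁴⁺/Ce³⁺ couple has the more positive E°, so it is the cathode; Al³⁺/Al is the anode.
The standard potential is +1.61 − (−1.67) = +3.28 V and the balanced reaction transfers n = 3 electrons.
For the overall reaction 3 Ce4+(aq) + Al(s) → 3 Ce3+(aq) + Al3+(aq), Q = ([Ce3+(aq)]^3·[Al3+(aq)]) / [Ce4+(aq)]^3 = 0.424, giving log Q = −0.373.
Applying E = E° − (RT ln10/nF)·log Q gives +3.28 − (0.0592/3)(−0.373) = +3.287 V.

+3.287 V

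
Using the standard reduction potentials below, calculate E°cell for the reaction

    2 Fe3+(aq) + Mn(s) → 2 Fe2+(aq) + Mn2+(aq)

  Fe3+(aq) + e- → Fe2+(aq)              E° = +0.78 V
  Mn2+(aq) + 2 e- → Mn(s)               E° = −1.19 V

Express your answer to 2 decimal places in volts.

Fe3+(aq) gains electrons, so the Fe³⁺/Fe²⁺ couple is the cathode; the Mn²⁺/Mn couple is the anode.
E°cell = E°(cathode) − E°(anode) = +0.78 − (−1.19) = +1.97 V.

+1.97 V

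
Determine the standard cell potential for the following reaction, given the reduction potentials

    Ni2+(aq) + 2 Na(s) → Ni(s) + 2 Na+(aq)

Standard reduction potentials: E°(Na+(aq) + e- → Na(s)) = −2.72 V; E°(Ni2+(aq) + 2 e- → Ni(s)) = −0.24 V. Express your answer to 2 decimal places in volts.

Ni2+(aq) gains electrons, so the Ni²⁺/Ni couple is the cathode; the Na⁺/Na couple is the anode.
E°cell = E°(cathode) − E°(anode) = −0.24 − (−2.72) = +2.48 V.
The positive value indicates the reaction is spontaneous as written.

+2.48 V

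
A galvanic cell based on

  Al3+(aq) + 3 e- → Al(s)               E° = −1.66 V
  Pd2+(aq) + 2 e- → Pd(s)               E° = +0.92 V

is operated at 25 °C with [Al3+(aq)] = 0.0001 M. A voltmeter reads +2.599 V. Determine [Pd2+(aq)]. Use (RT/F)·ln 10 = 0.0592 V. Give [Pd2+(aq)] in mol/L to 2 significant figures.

0.0094 M

The Pd²⁺/Pd couple has the larger reduction potential, so it is the cathode: E°cell = +0.92 − (−1.66) = +2.58 V and n = 6.
From the Nernst equation, log Q = n(E° − E)/0.0592 = 6·(+2.58 − (+2.599))/0.0592 = −1.926.
For 3 Pd2+(aq) + 2 Al(s) → 3 Pd(s) + 2 Al3+(aq), the reaction quotient is Q = [Al3+(aq)]^2 / [Pd2+(aq)]^3.
Substituting the known concentrations and solving, log [Pd2+(aq)] = −2.025 and [Pd2+(aq)] = 0.0094 M.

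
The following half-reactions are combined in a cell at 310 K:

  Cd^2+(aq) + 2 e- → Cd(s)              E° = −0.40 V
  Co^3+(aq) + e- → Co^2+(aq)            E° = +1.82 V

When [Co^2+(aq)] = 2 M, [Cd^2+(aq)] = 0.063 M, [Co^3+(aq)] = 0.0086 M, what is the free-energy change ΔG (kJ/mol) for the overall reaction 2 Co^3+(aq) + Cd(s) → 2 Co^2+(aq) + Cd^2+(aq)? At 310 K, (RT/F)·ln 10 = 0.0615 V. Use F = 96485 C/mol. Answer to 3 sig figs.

−407 kJ/mol

E°cell = +1.82 − (−0.40) = +2.22 V; the balanced reaction transfers n = 2 electrons.
Here Q = ([Co^2+(aq)]^2·[Cd^2+(aq)]) / [Co^3+(aq)]^2 = 3.41×10^3 (log Q = 3.532), giving E = +2.22 − (0.0615/2)·(3.532) = +2.1114 V.
Finally ΔG = −nFE = −(2)(96485 C/mol)(+2.1114 V) = −407 kJ/mol.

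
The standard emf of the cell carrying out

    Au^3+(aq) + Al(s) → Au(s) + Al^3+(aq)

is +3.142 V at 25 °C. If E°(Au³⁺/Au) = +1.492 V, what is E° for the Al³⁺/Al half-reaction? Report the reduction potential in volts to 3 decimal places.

−1.650 V

In the reaction as written the Au³⁺/Au couple is reduced (cathode) and Al³⁺/Al is oxidized (anode), so E°cell = E°(Au³⁺/Au) − E°(Al³⁺/Al).
E°(Al³⁺/Al) = E°(cathode) − E°cell = +1.492 − (+3.142) = −1.650 V.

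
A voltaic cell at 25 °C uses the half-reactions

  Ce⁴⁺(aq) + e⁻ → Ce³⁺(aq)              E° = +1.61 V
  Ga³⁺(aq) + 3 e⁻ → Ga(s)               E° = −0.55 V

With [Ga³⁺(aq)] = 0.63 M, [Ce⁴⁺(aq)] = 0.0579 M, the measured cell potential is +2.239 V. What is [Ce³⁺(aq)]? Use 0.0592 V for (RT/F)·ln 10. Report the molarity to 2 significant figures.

0.0031 M

The Ce⁴⁺/Ce³⁺ couple has the larger reduction potential, so it is the cathode: E°cell = +1.61 − (−0.55) = +2.16 V and n = 3.
Since E = E° − (0.0592/n)·log Q, log Q = n(E° − E)/0.0592 = −4.003.
The balanced reaction is 3 Ce⁴⁺(aq) + Ga(s) → 3 Ce³⁺(aq) + Ga³⁺(aq), so Q = ([Ce³⁺(aq)]^3·[Ga³⁺(aq)]) / [Ce⁴⁺(aq)]^3.
Substituting the known concentrations and solving, log [Ce³⁺(aq)] = −2.505 and [Ce³⁺(aq)] = 0.0031 M.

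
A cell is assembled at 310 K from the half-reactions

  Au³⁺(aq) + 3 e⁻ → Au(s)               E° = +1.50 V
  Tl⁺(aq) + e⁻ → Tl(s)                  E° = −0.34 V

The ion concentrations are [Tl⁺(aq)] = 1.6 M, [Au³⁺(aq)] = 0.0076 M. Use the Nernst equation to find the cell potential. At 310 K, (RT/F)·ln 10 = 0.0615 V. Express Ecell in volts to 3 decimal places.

+1.784 V

Since E°(Au³⁺/Au) > E°(Tl⁺/Tl), Au³⁺/Au serves as the cathode.
The standard potential is +1.50 − (−0.34) = +1.84 V and the balanced reaction transfers n = 3 electrons.
Balancing gives Au³⁺(aq) + 3 Tl(s) → Au(s) + 3 Tl⁺(aq); hence Q = [Tl⁺(aq)]^3 / [Au³⁺(aq)] = 539 (log Q = 2.732).
E = E° − (0.0615/n)·log Q = +1.84 − (0.0615/3)(2.732) = +1.784 V.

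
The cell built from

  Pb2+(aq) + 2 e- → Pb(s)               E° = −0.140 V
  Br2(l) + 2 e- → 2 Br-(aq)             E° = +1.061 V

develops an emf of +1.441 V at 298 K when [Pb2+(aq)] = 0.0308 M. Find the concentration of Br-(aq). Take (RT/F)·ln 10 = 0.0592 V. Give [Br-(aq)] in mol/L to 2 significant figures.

0.00050 M

The Br₂/Br⁻ couple has the larger reduction potential, so it is the cathode: E°cell = +1.061 − (−0.140) = +1.201 V and n = 2.
Since E = E° − (0.0592/n)·log Q, log Q = n(E° − E)/0.0592 = −8.108.
Balancing electrons gives Br2(l) + Pb(s) → 2 Br-(aq) + Pb2+(aq); thus Q = [Br-(aq)]^2·[Pb2+(aq)].
Substituting the known concentrations and solving, log [Br-(aq)] = −3.298 and [Br-(aq)] = 0.00050 M.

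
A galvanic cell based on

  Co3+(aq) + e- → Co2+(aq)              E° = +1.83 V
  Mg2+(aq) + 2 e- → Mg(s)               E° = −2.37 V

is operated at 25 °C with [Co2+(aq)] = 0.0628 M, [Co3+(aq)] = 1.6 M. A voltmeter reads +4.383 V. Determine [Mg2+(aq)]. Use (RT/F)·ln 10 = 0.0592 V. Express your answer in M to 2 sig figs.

0.00043 M

With Co³⁺/Co²⁺ at the cathode and Mg²⁺/Mg at the anode, E°cell = +1.83 − (−2.37) = +4.20 V (n = 2).
Since E = E° − (0.0592/n)·log Q, log Q = n(E° − E)/0.0592 = −6.182.
The balanced reaction is 2 Co3+(aq) + Mg(s) → 2 Co2+(aq) + Mg2+(aq), so Q = ([Co2+(aq)]^2·[Mg2+(aq)]) / [Co3+(aq)]^2.
Isolating [Mg2+(aq)] in Q = 10^{−6.182} yields log [Mg2+(aq)] = −3.370, i.e. 0.00043 M.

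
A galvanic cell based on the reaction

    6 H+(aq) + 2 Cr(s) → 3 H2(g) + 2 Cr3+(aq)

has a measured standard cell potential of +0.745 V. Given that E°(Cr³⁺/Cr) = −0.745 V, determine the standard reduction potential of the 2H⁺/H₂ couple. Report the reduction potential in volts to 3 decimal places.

In the reaction as written the 2H⁺/H₂ couple is reduced (cathode) and Cr³⁺/Cr is oxidized (anode), so E°cell = E°(2H⁺/H₂) − E°(Cr³⁺/Cr).
E°(2H⁺/H₂) = E°cell + E°(anode) = +0.745 + (−0.745) = +0.000 V.

+0.000 V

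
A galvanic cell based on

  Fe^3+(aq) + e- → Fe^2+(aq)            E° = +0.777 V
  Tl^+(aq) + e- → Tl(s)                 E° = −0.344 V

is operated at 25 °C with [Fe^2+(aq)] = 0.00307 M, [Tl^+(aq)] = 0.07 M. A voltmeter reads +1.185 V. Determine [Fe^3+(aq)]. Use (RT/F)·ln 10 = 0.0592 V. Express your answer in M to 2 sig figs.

0.0026 M

The Fe³⁺/Fe²⁺ couple has the larger reduction potential, so it is the cathode: E°cell = +0.777 − (−0.344) = +1.121 V and n = 1.
Rearranging E = E° − (0.0592/n)·log Q gives log Q = 1(+1.121 − (+1.185))/0.0592 = −1.081.
The balanced reaction is Fe^3+(aq) + Tl(s) → Fe^2+(aq) + Tl^+(aq), so Q = ([Fe^2+(aq)]·[Tl^+(aq)]) / [Fe^3+(aq)].
Substituting the known concentrations and solving, log [Fe^3+(aq)] = −2.587 and [Fe^3+(aq)] = 0.0026 M.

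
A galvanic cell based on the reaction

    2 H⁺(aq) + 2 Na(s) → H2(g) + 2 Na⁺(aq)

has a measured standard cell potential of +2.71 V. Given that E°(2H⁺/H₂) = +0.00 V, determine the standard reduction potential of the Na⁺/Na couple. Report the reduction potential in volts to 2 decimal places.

−2.71 V

In the reaction as written the 2H⁺/H₂ couple is reduced (cathode) and Na⁺/Na is oxidized (anode), so E°cell = E°(2H⁺/H₂) − E°(Na⁺/Na).
E°(Na⁺/Na) = E°(cathode) − E°cell = +0.00 − (+2.71) = −2.71 V.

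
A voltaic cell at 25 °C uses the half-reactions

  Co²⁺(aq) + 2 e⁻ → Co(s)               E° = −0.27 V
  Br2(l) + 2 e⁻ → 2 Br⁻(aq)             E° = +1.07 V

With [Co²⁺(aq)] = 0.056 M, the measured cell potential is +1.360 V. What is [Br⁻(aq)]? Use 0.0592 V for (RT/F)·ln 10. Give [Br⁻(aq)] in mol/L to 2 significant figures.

1.9 M

The Br₂/Br⁻ couple has the larger reduction potential, so it is the cathode: E°cell = +1.07 − (−0.27) = +1.34 V and n = 2.
Rearranging E = E° − (0.0592/n)·log Q gives log Q = 2(+1.34 − (+1.360))/0.0592 = −0.676.
Balancing electrons gives Br2(l) + Co(s) → 2 Br⁻(aq) + Co²⁺(aq); thus Q = [Br⁻(aq)]^2·[Co²⁺(aq)].
Isolating [Br⁻(aq)] in Q = 10^{−0.676} yields log [Br⁻(aq)] = 0.288, i.e. 1.9 M.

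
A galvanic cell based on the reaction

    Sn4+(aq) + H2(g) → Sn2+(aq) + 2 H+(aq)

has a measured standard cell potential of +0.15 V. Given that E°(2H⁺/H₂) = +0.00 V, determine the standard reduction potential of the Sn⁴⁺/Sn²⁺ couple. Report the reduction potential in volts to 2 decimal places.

+0.15 V

In the reaction as written the Sn⁴⁺/Sn²⁺ couple is reduced (cathode) and 2H⁺/H₂ is oxidized (anode), so E°cell = E°(Sn⁴⁺/Sn²⁺) − E°(2H⁺/H₂).
E°(Sn⁴⁺/Sn²⁺) = E°cell + E°(anode) = +0.15 + (+0.00) = +0.15 V.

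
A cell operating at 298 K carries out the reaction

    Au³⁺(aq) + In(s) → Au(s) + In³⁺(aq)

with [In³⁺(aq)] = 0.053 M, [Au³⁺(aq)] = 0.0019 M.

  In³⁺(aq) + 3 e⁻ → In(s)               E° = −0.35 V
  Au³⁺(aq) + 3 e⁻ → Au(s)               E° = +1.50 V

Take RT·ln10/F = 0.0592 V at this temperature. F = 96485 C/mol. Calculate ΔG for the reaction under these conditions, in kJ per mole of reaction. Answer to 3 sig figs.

E°cell = +1.50 − (−0.35) = +1.85 V; the balanced reaction transfers n = 3 electrons.
Here Q = [In³⁺(aq)] / [Au³⁺(aq)] = 27.9 (log Q = 1.446), giving E = +1.85 − (0.0592/3)·(1.446) = +1.8215 V.
Finally ΔG = −nFE = −(3)(96485 C/mol)(+1.8215 V) = −527 kJ/mol.

−527 kJ/mol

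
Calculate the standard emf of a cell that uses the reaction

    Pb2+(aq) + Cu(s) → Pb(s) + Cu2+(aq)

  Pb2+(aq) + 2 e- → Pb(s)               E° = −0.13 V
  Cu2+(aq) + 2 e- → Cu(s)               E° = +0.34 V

−0.47 V

Pb2+(aq) gains electrons, so the Pb²⁺/Pb couple is the cathode; the Cu²⁺/Cu couple is the anode.
E°cell = E°(cathode) − E°(anode) = −0.13 − (+0.34) = −0.47 V.
The negative E°cell means the reaction is non-spontaneous in the direction written.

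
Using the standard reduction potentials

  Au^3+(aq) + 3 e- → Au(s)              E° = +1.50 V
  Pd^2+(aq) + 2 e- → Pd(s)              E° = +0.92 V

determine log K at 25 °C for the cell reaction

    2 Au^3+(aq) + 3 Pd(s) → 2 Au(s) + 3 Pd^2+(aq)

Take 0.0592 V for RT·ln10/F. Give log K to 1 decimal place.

The Au³⁺/Au couple is reduced (cathode); E°cell = +1.50 − (+0.92) = +0.58 V with n = 6.
At equilibrium E = 0, so log K = nE°cell / 0.0592 = (6)(+0.58) / 0.0592 = 58.8.

log K = 58.8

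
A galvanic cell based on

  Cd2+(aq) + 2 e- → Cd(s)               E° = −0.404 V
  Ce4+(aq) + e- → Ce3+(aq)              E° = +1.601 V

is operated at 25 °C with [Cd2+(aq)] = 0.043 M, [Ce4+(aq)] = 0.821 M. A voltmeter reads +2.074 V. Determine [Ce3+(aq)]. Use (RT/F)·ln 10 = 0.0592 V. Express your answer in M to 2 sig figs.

The Ce⁴⁺/Ce³⁺ couple has the larger reduction potential, so it is the cathode: E°cell = +1.601 − (−0.404) = +2.005 V and n = 2.
From the Nernst equation, log Q = n(E° − E)/0.0592 = 2·(+2.005 − (+2.074))/0.0592 = −2.331.
The balanced reaction is 2 Ce4+(aq) + Cd(s) → 2 Ce3+(aq) + Cd2+(aq), so Q = ([Ce3+(aq)]^2·[Cd2+(aq)]) / [Ce4+(aq)]^2.
Substituting the known concentrations and solving, log [Ce3+(aq)] = −0.568 and [Ce3+(aq)] = 0.27 M.

0.27 M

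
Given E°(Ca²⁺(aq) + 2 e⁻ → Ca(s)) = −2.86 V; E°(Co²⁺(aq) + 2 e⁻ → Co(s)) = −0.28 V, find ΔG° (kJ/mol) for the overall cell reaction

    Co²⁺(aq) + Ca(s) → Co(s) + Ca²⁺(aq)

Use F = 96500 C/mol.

−498 kJ/mol

In the reaction as written Co²⁺(aq) is reduced, so the Co²⁺/Co couple is the cathode and Ca²⁺/Ca is the anode.
E°cell = −0.28 − (−2.86) = +2.58 V; balancing electrons gives n = 2.
ΔG° = −nFE°cell = −(2)(96500)(+2.58) J/mol = −498 kJ/mol.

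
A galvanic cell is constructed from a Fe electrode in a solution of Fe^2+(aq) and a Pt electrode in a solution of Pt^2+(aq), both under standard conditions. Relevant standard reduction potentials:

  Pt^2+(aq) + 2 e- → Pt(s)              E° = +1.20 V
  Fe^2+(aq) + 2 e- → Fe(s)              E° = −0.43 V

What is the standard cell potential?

The Pt²⁺/Pt couple has the higher E°, so Pt ion is reduced (cathode) and Fe is oxidized (anode).
E°cell = E°(cathode) − E°(anode) = +1.20 − (−0.43) = +1.63 V.

+1.63 V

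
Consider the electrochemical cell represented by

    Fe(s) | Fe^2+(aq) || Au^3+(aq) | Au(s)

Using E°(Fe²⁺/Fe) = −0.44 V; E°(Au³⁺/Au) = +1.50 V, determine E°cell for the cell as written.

By convention the left-hand electrode in cell notation is the anode (oxidation) and the right-hand electrode is the cathode (reduction).
E°cell = E°(right) − E°(left) = +1.50 − (−0.44) = +1.94 V.

+1.94 V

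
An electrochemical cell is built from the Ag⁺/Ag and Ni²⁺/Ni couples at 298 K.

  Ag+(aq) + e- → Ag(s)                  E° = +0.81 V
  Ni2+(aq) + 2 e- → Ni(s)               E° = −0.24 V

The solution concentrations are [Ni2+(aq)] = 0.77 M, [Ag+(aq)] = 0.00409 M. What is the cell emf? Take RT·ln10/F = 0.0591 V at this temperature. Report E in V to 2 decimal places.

+0.91 V

Ag⁺/Ag is reduced (cathode, E° = +0.81 V) and Ni²⁺/Ni is oxidized (anode).
E°cell = E°cat − E°an = +0.81 − (−0.24) = +1.05 V; n = 2.
For the overall reaction 2 Ag+(aq) + Ni(s) → 2 Ag(s) + Ni2+(aq), Q = [Ni2+(aq)] / [Ag+(aq)]^2 = 4.6×10^4, giving log Q = 4.663.
Applying E = E° − (RT ln10/nF)·log Q gives +1.05 − (0.0591/2)(4.663) = +0.91 V.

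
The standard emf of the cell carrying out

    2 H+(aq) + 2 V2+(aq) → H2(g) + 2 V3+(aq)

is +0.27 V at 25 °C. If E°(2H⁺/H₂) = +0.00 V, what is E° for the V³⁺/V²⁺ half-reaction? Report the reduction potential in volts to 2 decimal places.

In the reaction as written the 2H⁺/H₂ couple is reduced (cathode) and V³⁺/V²⁺ is oxidized (anode), so E°cell = E°(2H⁺/H₂) − E°(V³⁺/V²⁺).
E°(V³⁺/V²⁺) = E°(cathode) − E°cell = +0.00 − (+0.27) = −0.27 V.

−0.27 V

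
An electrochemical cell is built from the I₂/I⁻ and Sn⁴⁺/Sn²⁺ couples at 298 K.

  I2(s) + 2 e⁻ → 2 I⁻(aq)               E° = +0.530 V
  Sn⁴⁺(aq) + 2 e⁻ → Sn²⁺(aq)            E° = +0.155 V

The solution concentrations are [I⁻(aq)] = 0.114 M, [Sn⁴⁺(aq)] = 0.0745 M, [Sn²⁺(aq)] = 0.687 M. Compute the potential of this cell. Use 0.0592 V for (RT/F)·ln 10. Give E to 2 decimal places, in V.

+0.46 V

Since E°(I₂/I⁻) > E°(Sn⁴⁺/Sn²⁺), I₂/I⁻ serves as the cathode.
E°cell = E°cat − E°an = +0.530 − (+0.155) = +0.375 V; n = 2.
Balancing gives I2(s) + Sn²⁺(aq) → 2 I⁻(aq) + Sn⁴⁺(aq); hence Q = ([I⁻(aq)]^2·[Sn⁴⁺(aq)]) / [Sn²⁺(aq)] = 0.00141 (log Q = −2.851).
By the Nernst equation, E = +0.375 − (0.0592/2)·(−2.851) = +0.46 V.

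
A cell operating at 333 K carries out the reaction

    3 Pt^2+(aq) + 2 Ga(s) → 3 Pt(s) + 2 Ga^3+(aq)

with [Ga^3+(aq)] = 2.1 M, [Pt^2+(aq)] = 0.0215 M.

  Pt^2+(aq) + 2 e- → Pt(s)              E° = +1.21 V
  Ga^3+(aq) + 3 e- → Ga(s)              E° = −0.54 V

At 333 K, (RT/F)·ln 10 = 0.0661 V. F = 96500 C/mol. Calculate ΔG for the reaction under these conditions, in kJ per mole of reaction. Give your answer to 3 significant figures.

−977 kJ/mol

With Pt²⁺/Pt reduced at the cathode, E°cell = +1.21 − (−0.54) = +1.75 V and n = 6.
The reaction quotient is [Ga^3+(aq)]^2 / [Pt^2+(aq)]^3 = 4.44×10^5; by Nernst, E = +1.75 − (0.0661/6)(5.647) = +1.6878 V.
ΔG = −nFE = −(6)(96500)(+1.6878) J/mol = −977 kJ/mol.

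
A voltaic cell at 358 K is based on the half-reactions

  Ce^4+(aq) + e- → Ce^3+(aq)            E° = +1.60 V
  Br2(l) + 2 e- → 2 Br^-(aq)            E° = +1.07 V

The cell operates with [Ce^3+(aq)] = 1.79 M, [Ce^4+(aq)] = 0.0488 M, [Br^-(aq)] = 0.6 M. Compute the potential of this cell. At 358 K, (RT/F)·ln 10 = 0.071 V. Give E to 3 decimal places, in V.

Since E°(Ce⁴⁺/Ce³⁺) > E°(Br₂/Br⁻), Ce⁴⁺/Ce³⁺ serves as the cathode.
The standard potential is +1.60 − (+1.07) = +0.53 V and the balanced reaction transfers n = 2 electrons.
For the overall reaction 2 Ce^4+(aq) + 2 Br^-(aq) → 2 Ce^3+(aq) + Br2(l), Q = [Ce^3+(aq)]^2 / ([Ce^4+(aq)]^2·[Br^-(aq)]^2) = 3.74×10^3, giving log Q = 3.573.
E = E° − (0.071/n)·log Q = +0.53 − (0.071/2)(3.573) = +0.403 V.

+0.403 V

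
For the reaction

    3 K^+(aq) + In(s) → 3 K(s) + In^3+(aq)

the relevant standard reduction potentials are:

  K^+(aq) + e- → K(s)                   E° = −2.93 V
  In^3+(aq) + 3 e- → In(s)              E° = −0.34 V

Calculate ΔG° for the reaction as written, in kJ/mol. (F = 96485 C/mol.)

+750 kJ/mol

In the reaction as written K^+(aq) is reduced, so the K⁺/K couple is the cathode and In³⁺/In is the anode.
E°cell = −2.93 − (−0.34) = −2.59 V; balancing electrons gives n = 3.
ΔG° = −nFE°cell = −(3)(96485)(−2.59) J/mol = +750 kJ/mol.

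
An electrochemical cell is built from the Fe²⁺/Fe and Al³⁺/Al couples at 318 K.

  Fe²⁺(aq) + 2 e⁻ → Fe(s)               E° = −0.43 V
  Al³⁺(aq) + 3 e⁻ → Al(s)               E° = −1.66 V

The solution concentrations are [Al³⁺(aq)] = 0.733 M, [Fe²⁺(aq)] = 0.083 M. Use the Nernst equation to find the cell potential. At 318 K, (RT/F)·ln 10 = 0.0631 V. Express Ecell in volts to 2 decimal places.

Fe²⁺/Fe is reduced (cathode, E° = −0.43 V) and Al³⁺/Al is oxidized (anode).
E°cell = −0.43 − (−1.66) = +1.23 V, with n = 6 electrons transferred.
The balanced reaction is 3 Fe²⁺(aq) + 2 Al(s) → 3 Fe(s) + 2 Al³⁺(aq), so Q = [Al³⁺(aq)]^2 / [Fe²⁺(aq)]^3 = 940 and log Q = 2.973.
By the Nernst equation, E = +1.23 − (0.0631/6)·(2.973) = +1.20 V.

+1.20 V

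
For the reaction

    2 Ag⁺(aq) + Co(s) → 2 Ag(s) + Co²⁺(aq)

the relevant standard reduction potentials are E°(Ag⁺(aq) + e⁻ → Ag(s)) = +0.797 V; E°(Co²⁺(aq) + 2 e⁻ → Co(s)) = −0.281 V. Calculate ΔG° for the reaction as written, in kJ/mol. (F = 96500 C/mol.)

In the reaction as written Ag⁺(aq) is reduced, so the Ag⁺/Ag couple is the cathode and Co²⁺/Co is the anode.
E°cell = +0.797 − (−0.281) = +1.078 V; balancing electrons gives n = 2.
ΔG° = −nFE°cell = −(2)(96500)(+1.078) J/mol = −208 kJ/mol.

−208 kJ/mol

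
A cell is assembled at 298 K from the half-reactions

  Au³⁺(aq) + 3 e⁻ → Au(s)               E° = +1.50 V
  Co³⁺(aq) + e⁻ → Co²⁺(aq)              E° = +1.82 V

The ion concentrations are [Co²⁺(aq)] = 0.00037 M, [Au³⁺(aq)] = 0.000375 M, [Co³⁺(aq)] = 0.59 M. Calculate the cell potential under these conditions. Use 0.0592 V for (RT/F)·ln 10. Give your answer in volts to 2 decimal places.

+0.58 V

Since E°(Co³⁺/Co²⁺) > E°(Au³⁺/Au), Co³⁺/Co²⁺ serves as the cathode.
The standard potential is +1.82 − (+1.50) = +0.32 V and the balanced reaction transfers n = 3 electrons.
The balanced reaction is 3 Co³⁺(aq) + Au(s) → 3 Co²⁺(aq) + Au³⁺(aq), so Q = ([Co²⁺(aq)]^3·[Au³⁺(aq)]) / [Co³⁺(aq)]^3 = 9.25×10^−14 and log Q = −13.034.
Applying E = E° − (RT ln10/nF)·log Q gives +0.32 − (0.0592/3)(−13.034) = +0.58 V.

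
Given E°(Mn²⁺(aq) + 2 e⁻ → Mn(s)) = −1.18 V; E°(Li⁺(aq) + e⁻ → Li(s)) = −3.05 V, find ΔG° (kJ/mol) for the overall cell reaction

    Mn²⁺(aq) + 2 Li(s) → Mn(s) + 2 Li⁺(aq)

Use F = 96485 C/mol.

−361 kJ/mol

In the reaction as written Mn²⁺(aq) is reduced, so the Mn²⁺/Mn couple is the cathode and Li⁺/Li is the anode.
E°cell = −1.18 − (−3.05) = +1.87 V; balancing electrons gives n = 2.
ΔG° = −nFE°cell = −(2)(96485)(+1.87) J/mol = −361 kJ/mol.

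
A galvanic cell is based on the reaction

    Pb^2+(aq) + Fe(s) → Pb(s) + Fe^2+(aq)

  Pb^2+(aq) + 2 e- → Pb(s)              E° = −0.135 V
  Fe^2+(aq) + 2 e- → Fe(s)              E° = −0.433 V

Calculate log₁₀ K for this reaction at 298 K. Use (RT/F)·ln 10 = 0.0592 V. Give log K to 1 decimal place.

log K = 10.1

The Pb²⁺/Pb couple is reduced (cathode); E°cell = −0.135 − (−0.433) = +0.298 V with n = 2.
At equilibrium E = 0, so log K = nE°cell / 0.0592 = (2)(+0.298) / 0.0592 = 10.1.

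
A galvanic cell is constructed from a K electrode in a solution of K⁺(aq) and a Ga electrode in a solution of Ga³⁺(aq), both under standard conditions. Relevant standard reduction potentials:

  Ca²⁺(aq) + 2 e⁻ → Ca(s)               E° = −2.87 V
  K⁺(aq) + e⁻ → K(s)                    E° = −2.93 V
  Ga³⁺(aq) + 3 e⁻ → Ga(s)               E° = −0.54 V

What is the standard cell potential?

+2.39 V

Of the two couples in this cell, the one with the more positive reduction potential is reduced at the cathode: here that is Ga³⁺/Ga (−0.54 V); K⁺/K (−2.93 V) is the anode.
E°cell = E°(cathode) − E°(anode) = −0.54 − (−2.93) = +2.39 V.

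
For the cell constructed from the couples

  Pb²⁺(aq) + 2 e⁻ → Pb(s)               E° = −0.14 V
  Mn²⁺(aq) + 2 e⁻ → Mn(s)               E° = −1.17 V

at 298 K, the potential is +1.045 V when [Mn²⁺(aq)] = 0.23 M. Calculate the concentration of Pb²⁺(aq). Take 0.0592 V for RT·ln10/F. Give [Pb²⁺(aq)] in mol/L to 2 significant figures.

0.74 M

With Pb²⁺/Pb at the cathode and Mn²⁺/Mn at the anode, E°cell = −0.14 − (−1.17) = +1.03 V (n = 2).
From the Nernst equation, log Q = n(E° − E)/0.0592 = 2·(+1.03 − (+1.045))/0.0592 = −0.507.
Balancing electrons gives Pb²⁺(aq) + Mn(s) → Pb(s) + Mn²⁺(aq); thus Q = [Mn²⁺(aq)] / [Pb²⁺(aq)].
Isolating [Pb²⁺(aq)] in Q = 10^{−0.507} yields log [Pb²⁺(aq)] = −0.131, i.e. 0.74 M.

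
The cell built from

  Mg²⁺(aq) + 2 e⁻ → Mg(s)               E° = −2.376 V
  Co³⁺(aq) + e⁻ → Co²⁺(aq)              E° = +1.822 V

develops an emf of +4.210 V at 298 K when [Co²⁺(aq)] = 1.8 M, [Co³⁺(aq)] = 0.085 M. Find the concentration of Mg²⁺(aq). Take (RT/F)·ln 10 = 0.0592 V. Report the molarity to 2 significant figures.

0.00088 M

Co³⁺/Co²⁺ is the cathode (higher E°); E°cell = +1.822 − (−2.376) = +4.198 V with n = 2.
From the Nernst equation, log Q = n(E° − E)/0.0592 = 2·(+4.198 − (+4.210))/0.0592 = −0.405.
For 2 Co³⁺(aq) + Mg(s) → 2 Co²⁺(aq) + Mg²⁺(aq), the reaction quotient is Q = ([Co²⁺(aq)]^2·[Mg²⁺(aq)]) / [Co³⁺(aq)]^2.
Substituting the known concentrations and solving, log [Mg²⁺(aq)] = −3.057 and [Mg²⁺(aq)] = 0.00088 M.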